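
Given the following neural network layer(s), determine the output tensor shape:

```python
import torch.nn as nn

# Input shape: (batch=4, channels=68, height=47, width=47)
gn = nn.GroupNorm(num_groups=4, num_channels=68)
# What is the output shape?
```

Input: (4, 68, 47, 47) -> Output: (4, 68, 47, 47)

Answer: (4, 68, 47, 47)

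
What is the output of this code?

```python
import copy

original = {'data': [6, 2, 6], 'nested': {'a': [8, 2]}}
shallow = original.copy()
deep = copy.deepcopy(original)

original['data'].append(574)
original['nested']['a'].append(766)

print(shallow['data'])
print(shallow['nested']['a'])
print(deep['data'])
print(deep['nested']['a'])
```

Key concept: comparing shallow vs deep copy.
Step by step:
`original = {'data': [6, 2, 6], 'nested': {'a': [8, 2]}}` → original = {'data': [6, 2, 6], 'nested': {'a': [8, 2]}}
`shallow = original.copy()` → shallow = {'data': [6, 2, 6], 'nested': {'a': [8, 2]}}
`deep = copy.deepcopy(original)` → deep = {'data': [6, 2, 6], 'nested': {'a': [8, 2]}}
`original['data'].append(574)` → original = {'data': [6, 2, 6, 574], 'nested': {'a': [8, 2]}}; shallow = {'data': [6, 2, 6, 574], 'nested': {'a': [8, 2]}}
`original['nested']['a'].append(766)` → original = {'data': [6, 2, 6, 574], 'nested': {'a': [8, 2, 766]}}; shallow = {'data': [6, 2, 6, 574], 'nested': {'a': [8, 2, 766]}}
`print(shallow['data'])` → prints [6, 2, 6, 574]
`print(shallow['nested']['a'])` → prints [8, 2, 766]
`print(deep['data'])` → prints [6, 2, 6]
`print(deep['nested']['a'])` → prints [8, 2]

Answer:
[6, 2, 6, 574]
[8, 2, 766]
[6, 2, 6]
[8, 2]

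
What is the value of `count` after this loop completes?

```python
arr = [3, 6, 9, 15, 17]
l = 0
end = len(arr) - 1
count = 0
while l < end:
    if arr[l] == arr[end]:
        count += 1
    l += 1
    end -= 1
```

Count matching pairs from ends
`count` takes the values: 0

Answer: 0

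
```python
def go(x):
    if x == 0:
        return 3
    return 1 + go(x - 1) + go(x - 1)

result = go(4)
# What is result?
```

go(x) = 1 + 2·go(x-1), go(0)=3. Closed form: (3+1)·2^4 - 1 = 63.

Answer: 63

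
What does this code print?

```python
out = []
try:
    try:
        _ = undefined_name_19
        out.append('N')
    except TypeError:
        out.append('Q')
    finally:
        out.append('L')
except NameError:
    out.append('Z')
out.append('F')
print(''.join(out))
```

Execution trace: 'L' (inner finally) → 'Z' (outer except NameError) → 'F' (after the try/except). Output: LZF

Answer: LZF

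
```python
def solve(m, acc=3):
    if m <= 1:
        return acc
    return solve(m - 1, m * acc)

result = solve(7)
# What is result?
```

Accumulator trace (n, acc): (7, 3) -> (6, 21) -> (5, 126) -> (4, 630) -> (3, 2520) -> (2, 7560) -> (1, 15120) -> return 15120

Answer: 15120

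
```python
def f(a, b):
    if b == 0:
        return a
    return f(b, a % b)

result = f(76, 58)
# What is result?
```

f(76, 58) -> f(58, 18) -> f(18, 4) -> f(4, 2) -> f(2, 0) -> 2

Answer: 2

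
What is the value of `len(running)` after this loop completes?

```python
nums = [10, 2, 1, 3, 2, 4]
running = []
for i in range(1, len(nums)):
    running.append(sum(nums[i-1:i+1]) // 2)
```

Number of 2-element averages
`running` takes the values: [] → [6] → [6, 1] → [6, 1, 2] → [6, 1, 2, 2] → [6, 1, 2, 2, 3]
So `len(running)` = 5

Answer: 5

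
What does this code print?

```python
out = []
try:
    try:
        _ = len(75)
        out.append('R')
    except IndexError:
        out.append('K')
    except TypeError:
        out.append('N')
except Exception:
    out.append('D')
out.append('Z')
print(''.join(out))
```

Execution trace: 'N' (inner except TypeError) → 'Z' (after the try/except). Output: NZ

Answer: NZ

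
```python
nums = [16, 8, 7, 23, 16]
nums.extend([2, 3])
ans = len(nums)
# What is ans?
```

Trace:
`nums = [16, 8, 7, 23, 16]` → nums = [16, 8, 7, 23, 16]
`nums.extend([2, 3])` → nums = [16, 8, 7, 23, 16, 2, 3]
`ans = len(nums)` → ans = 7
So ans = 7

Answer: 7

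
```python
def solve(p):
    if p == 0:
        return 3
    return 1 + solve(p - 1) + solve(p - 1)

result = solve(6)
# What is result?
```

solve(p) = 1 + 2·solve(p-1), solve(0)=3. Closed form: (3+1)·2^6 - 1 = 255.

Answer: 255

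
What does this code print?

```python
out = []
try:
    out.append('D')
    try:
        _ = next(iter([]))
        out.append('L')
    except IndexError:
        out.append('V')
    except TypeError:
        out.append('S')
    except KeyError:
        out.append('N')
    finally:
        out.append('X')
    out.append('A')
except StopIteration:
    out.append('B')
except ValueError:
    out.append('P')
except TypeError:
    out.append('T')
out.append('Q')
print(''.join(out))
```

Execution trace: 'D' (try body) → 'X' (inner finally) → 'B' (except StopIteration) → 'Q' (after the try/except). Output: DXBQ

Answer: DXBQ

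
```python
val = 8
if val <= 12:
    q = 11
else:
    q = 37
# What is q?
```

Trace:
`val = 8` → val = 8
`if val <= 12: ...` → val <= 12 is True → q = 11
So q = 11

Answer: 11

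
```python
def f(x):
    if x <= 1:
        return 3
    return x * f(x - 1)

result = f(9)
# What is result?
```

f(9) = 9 * 8 * 7 * 6 * 5 * 4 * 3 * 2 * 3 = 1088640

Answer: 1088640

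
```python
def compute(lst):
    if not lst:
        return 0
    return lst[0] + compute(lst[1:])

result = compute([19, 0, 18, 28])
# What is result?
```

19 + 0 + 18 + 28 + 0 = 65

Answer: 65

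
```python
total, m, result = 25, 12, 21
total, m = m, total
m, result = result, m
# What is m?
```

Trace:
`total, m, result = 25, 12, 21` → total = 25; m = 12; result = 21
`total, m = m, total` → total = 12; m = 25
`m, result = result, m` → m = 21; result = 25
So m = 21

Answer: 21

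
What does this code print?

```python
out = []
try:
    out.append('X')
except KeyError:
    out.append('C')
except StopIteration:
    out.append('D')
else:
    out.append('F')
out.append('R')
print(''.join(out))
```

Execution trace: 'X' (try body, no exception) → 'F' (else) → 'R' (after the try/except). Output: XFR

Answer: XFR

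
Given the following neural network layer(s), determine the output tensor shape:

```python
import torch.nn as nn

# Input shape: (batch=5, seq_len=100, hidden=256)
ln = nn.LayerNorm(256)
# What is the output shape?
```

Input: (5, 100, 256) -> Output: (5, 100, 256)

Answer: (5, 100, 256)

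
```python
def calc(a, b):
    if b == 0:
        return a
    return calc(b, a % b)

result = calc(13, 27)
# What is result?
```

calc(13, 27) -> calc(27, 13) -> calc(13, 1) -> calc(1, 0) -> 1

Answer: 1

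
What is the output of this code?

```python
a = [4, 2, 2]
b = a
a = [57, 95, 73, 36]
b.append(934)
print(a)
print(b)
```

Key concept: rebinding vs mutation: a is rebound to a new list, b still points at the original.
Step by step:
`a = [4, 2, 2]` → a = [4, 2, 2]
`b = a` → b = [4, 2, 2] (same object as a)
`a = [57, 95, 73, 36]` → a = [57, 95, 73, 36]
`b.append(934)` → b = [4, 2, 2, 934]
`print(a)` → prints [57, 95, 73, 36]
`print(b)` → prints [4, 2, 2, 934]

Answer:
[57, 95, 73, 36]
[4, 2, 2, 934]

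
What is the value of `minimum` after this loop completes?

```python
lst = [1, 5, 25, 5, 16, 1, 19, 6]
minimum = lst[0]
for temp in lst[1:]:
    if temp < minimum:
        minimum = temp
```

Minimum of [1, 5, 25, 5, 16, 1, 19, 6]
`minimum` takes the values: 1

Answer: 1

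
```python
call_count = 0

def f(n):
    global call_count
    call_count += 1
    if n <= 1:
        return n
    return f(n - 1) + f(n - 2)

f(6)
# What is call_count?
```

Calls(n) = 1 + Calls(n-1) + Calls(n-2); Calls(0)=Calls(1)=1. For n=6 this gives 25.

Answer: 25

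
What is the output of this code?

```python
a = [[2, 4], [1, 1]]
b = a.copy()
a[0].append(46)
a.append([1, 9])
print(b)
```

Key concept: shallow copy with nested lists.
Step by step:
`a = [[2, 4], [1, 1]]` → a = [[2, 4], [1, 1]]
`b = a.copy()` → b = [[2, 4], [1, 1]]
`a[0].append(46)` → a = [[2, 4, 46], [1, 1]]; b = [[2, 4, 46], [1, 1]]
`a.append([1, 9])` → a = [[2, 4, 46], [1, 1], [1, 9]]
`print(b)` → prints [[2, 4, 46], [1, 1]]

Answer: [[2, 4, 46], [1, 1]]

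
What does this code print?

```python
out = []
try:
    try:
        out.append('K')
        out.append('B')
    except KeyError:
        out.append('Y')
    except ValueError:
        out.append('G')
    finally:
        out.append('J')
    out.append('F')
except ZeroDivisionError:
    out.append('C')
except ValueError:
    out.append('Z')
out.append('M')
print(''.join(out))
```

Execution trace: 'K' (inner try body) → 'B' (inner try body, no exception) → 'J' (inner finally) → 'F' (try body, no exception) → 'M' (after the try/except). Output: KBJFM

Answer: KBJFM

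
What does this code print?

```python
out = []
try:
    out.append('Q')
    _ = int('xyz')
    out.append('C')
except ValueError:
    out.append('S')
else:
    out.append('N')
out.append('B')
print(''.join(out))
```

Execution trace: 'Q' (try body) → 'S' (except ValueError) → 'B' (after the try/except). Output: QSB

Answer: QSB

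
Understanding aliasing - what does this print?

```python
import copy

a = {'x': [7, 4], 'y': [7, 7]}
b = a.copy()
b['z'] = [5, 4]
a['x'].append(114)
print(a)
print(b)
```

Key concept: shallow copy of dict with mutable values.
Step by step:
`a = {'x': [7, 4], 'y': [7, 7]}` → a = {'x': [7, 4], 'y': [7, 7]}
`b = a.copy()` → b = {'x': [7, 4], 'y': [7, 7]}
`b['z'] = [5, 4]` → b = {'x': [7, 4], 'y': [7, 7], 'z': [5, 4]}
`a['x'].append(114)` → a = {'x': [7, 4, 114], 'y': [7, 7]}; b = {'x': [7, 4, 114], 'y': [7, 7], 'z': [5, 4]}
`print(a)` → prints {'x': [7, 4, 114], 'y': [7, 7]}
`print(b)` → prints {'x': [7, 4, 114], 'y': [7, 7], 'z': [5, 4]}

Answer:
{'x': [7, 4, 114], 'y': [7, 7]}
{'x': [7, 4, 114], 'y': [7, 7], 'z': [5, 4]}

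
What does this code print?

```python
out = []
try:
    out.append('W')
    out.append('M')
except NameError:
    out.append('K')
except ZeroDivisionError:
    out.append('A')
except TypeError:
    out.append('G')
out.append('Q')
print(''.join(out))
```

Execution trace: 'W' (try body) → 'M' (try body, no exception) → 'Q' (after the try/except). Output: WMQ

Answer: WMQ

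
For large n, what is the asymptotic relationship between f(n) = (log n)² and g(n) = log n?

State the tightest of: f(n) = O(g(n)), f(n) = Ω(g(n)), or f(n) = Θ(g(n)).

(log n)² vs log n: f(n) = Ω(g(n)) but not O(g(n)) — (log n)² grows strictly faster than log n.

Answer: f(n) = Ω(g(n)) but not O(g(n)) — (log n)² grows strictly faster than log n.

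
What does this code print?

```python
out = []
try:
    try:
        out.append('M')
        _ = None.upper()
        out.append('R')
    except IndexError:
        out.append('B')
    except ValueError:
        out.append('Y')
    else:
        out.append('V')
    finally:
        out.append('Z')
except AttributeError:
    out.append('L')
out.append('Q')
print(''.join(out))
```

Execution trace: 'M' (try body) → 'Z' (finally) → 'L' (outer except AttributeError) → 'Q' (after the try/except). Output: MZLQ

Answer: MZLQ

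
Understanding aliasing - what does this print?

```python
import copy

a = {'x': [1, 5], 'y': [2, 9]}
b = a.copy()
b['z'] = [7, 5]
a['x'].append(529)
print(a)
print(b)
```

Key concept: shallow copy of dict with mutable values.
Step by step:
`a = {'x': [1, 5], 'y': [2, 9]}` → a = {'x': [1, 5], 'y': [2, 9]}
`b = a.copy()` → b = {'x': [1, 5], 'y': [2, 9]}
`b['z'] = [7, 5]` → b = {'x': [1, 5], 'y': [2, 9], 'z': [7, 5]}
`a['x'].append(529)` → a = {'x': [1, 5, 529], 'y': [2, 9]}; b = {'x': [1, 5, 529], 'y': [2, 9], 'z': [7, 5]}
`print(a)` → prints {'x': [1, 5, 529], 'y': [2, 9]}
`print(b)` → prints {'x': [1, 5, 529], 'y': [2, 9], 'z': [7, 5]}

Answer:
{'x': [1, 5, 529], 'y': [2, 9]}
{'x': [1, 5, 529], 'y': [2, 9], 'z': [7, 5]}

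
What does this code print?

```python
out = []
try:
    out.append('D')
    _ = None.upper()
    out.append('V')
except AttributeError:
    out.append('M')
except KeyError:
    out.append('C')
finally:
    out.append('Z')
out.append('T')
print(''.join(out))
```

Execution trace: 'D' (try body) → 'M' (except AttributeError) → 'Z' (finally) → 'T' (after the try/except). Output: DMZT

Answer: DMZT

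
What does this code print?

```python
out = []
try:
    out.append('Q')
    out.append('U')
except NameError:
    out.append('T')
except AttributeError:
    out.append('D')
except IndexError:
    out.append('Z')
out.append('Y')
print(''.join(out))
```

Execution trace: 'Q' (try body) → 'U' (try body, no exception) → 'Y' (after the try/except). Output: QUY

Answer: QUY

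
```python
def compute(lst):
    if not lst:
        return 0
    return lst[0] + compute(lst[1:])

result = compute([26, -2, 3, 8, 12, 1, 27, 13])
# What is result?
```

26 + (-2) + 3 + 8 + 12 + 1 + 27 + 13 + 0 = 88

Answer: 88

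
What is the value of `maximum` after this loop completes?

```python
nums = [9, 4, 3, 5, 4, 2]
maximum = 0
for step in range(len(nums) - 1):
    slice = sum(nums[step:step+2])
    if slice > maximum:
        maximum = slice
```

Max sum of 2-element window in [9, 4, 3, 5, 4, 2]
`maximum` takes the values: 0 → 13

Answer: 13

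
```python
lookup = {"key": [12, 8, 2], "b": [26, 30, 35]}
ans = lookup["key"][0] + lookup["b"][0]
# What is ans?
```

Trace:
`lookup = {"key": [12, 8, 2], "b": [26, 30, 35]}` → lookup = {'key': [12, 8, 2], 'b': [26, 30, 35]}
`ans = lookup["key"][0] + lookup["b"][0]` → ans = 38
So ans = 38

Answer: 38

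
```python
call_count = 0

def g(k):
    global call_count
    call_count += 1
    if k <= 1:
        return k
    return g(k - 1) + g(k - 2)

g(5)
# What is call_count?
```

Calls(k) = 1 + Calls(k-1) + Calls(k-2); Calls(0)=Calls(1)=1. For k=5 this gives 15.

Answer: 15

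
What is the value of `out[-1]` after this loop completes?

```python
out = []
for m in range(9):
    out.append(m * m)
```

Last element of squares 0 to 8
`out` takes the values: [] → [0] → [0, 1] → [0, 1, 4] → [0, 1, 4, 9] → [0, 1, 4, 9, 16] → [0, 1, 4, 9, 16, 25] → [0, 1, 4, 9, 16, 25, 36] → [0, 1, 4, 9, 16, 25, 36, 49] → [0, 1, 4, 9, 16, 25, 36, 49, 64]
So `out[-1]` = 64

Answer: 64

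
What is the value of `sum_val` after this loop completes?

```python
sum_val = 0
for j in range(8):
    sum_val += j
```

Sum of 0 to 7 = 28
`sum_val` takes the values: 0 → 1 → 3 → 6 → 10 → 15 → 21 → 28

Answer: 28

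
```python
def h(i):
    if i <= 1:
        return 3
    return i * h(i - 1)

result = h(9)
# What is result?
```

h(9) = 9 * 8 * 7 * 6 * 5 * 4 * 3 * 2 * 3 = 1088640

Answer: 1088640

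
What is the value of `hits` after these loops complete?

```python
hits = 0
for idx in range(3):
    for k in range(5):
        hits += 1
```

3 * 5 = 15
`hits` takes the values: 0 → 1 → 2 → 3 → 4 → 5 → 6 → 7 → 8 → 9 → 10 → 11 → 12 → 13 → 14 → 15

Answer: 15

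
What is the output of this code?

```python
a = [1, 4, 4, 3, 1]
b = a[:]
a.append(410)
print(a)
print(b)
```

Key concept: slice [:] creates copy.
Step by step:
`a = [1, 4, 4, 3, 1]` → a = [1, 4, 4, 3, 1]
`b = a[:]` → b = [1, 4, 4, 3, 1]
`a.append(410)` → a = [1, 4, 4, 3, 1, 410]
`print(a)` → prints [1, 4, 4, 3, 1, 410]
`print(b)` → prints [1, 4, 4, 3, 1]

Answer:
[1, 4, 4, 3, 1, 410]
[1, 4, 4, 3, 1]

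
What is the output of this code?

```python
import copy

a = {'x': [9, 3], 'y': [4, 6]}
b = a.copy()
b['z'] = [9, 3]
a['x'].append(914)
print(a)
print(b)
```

Key concept: shallow copy of dict with mutable values.
Step by step:
`a = {'x': [9, 3], 'y': [4, 6]}` → a = {'x': [9, 3], 'y': [4, 6]}
`b = a.copy()` → b = {'x': [9, 3], 'y': [4, 6]}
`b['z'] = [9, 3]` → b = {'x': [9, 3], 'y': [4, 6], 'z': [9, 3]}
`a['x'].append(914)` → a = {'x': [9, 3, 914], 'y': [4, 6]}; b = {'x': [9, 3, 914], 'y': [4, 6], 'z': [9, 3]}
`print(a)` → prints {'x': [9, 3, 914], 'y': [4, 6]}
`print(b)` → prints {'x': [9, 3, 914], 'y': [4, 6], 'z': [9, 3]}

Answer:
{'x': [9, 3, 914], 'y': [4, 6]}
{'x': [9, 3, 914], 'y': [4, 6], 'z': [9, 3]}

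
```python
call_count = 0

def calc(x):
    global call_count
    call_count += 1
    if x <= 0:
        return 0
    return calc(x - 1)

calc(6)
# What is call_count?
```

Linear recursion stepping by 1: 7 calls from x=6 down to ≤0.

Answer: 7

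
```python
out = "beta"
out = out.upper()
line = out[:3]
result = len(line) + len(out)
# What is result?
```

Trace:
`out = "beta"` → out = 'beta'
`out = out.upper()` → out = 'BETA'
`line = out[:3]` → line = 'BET'
`result = len(line) + len(out)` → result = 7
So result = 7

Answer: 7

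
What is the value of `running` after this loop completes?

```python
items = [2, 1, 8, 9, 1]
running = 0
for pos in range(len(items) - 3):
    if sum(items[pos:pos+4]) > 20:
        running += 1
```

Count windows with sum > 20
`running` takes the values: 0

Answer: 0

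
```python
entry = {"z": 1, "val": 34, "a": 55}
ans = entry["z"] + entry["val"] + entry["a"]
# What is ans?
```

Trace:
`entry = {"z": 1, "val": 34, "a": 55}` → entry = {'z': 1, 'val': 34, 'a': 55}
`ans = entry["z"] + entry["val"] + entry["a"]` → ans = 90
So ans = 90

Answer: 90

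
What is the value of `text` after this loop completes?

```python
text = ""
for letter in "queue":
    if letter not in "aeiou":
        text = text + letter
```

Remove vowels from 'queue'
`text` takes the values: "" → "q"

Answer: "q"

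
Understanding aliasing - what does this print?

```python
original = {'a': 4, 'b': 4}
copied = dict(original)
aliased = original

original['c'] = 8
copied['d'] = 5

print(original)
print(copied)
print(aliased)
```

Key concept: dict() creates copy, assignment creates alias.
Step by step:
`original = {'a': 4, 'b': 4}` → original = {'a': 4, 'b': 4}
`copied = dict(original)` → copied = {'a': 4, 'b': 4}
`aliased = original` → aliased = {'a': 4, 'b': 4} (same object as original)
`original['c'] = 8` → original = {'a': 4, 'b': 4, 'c': 8} (same object as aliased); aliased = {'a': 4, 'b': 4, 'c': 8} (same object as original)
`copied['d'] = 5` → copied = {'a': 4, 'b': 4, 'd': 5}
`print(original)` → prints {'a': 4, 'b': 4, 'c': 8}
`print(copied)` → prints {'a': 4, 'b': 4, 'd': 5}
`print(aliased)` → prints {'a': 4, 'b': 4, 'c': 8}

Answer:
{'a': 4, 'b': 4, 'c': 8}
{'a': 4, 'b': 4, 'd': 5}
{'a': 4, 'b': 4, 'c': 8}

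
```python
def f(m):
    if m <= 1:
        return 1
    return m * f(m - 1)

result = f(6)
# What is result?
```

f(6) = 6 * 5 * 4 * 3 * 2 * 1 = 720

Answer: 720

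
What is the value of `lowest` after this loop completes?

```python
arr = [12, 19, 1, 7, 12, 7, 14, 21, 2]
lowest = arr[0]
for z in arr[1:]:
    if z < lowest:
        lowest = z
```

Minimum of [12, 19, 1, 7, 12, 7, 14, 21, 2]
`lowest` takes the values: 12 → 1

Answer: 1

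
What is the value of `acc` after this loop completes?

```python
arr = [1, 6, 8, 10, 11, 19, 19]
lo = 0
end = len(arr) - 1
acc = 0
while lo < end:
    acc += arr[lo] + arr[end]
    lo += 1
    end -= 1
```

Sum of pairs from ends
`acc` takes the values: 0 → 20 → 45 → 64

Answer: 64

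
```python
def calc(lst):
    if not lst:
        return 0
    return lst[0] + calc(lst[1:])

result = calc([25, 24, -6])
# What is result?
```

25 + 24 + (-6) + 0 = 43

Answer: 43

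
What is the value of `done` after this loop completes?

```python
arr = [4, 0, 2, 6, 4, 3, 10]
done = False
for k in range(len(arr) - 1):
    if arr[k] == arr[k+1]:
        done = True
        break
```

Check consecutive duplicates in [4, 0, 2, 6, 4, 3, 10]
`done` takes the values: False

Answer: False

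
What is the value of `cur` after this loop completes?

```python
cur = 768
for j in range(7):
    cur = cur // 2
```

Halve 7 times: 768 // 2^7 = 6
`cur` takes the values: 768 → 384 → 192 → 96 → 48 → 24 → 12 → 6

Answer: 6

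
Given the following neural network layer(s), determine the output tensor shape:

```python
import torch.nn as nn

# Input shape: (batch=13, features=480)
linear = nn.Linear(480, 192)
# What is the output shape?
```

Input: (13, 480) -> Output: (13, 192)

Answer: (13, 192)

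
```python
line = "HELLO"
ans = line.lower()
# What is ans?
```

Trace:
`line = "HELLO"` → line = 'HELLO'
`ans = line.lower()` → ans = 'hello'
So ans = 'hello'

Answer: 'hello'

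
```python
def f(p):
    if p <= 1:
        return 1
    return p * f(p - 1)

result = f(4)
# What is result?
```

f(4) = 4 * 3 * 2 * 1 = 24

Answer: 24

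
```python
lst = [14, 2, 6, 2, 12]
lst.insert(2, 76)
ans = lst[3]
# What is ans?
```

Trace:
`lst = [14, 2, 6, 2, 12]` → lst = [14, 2, 6, 2, 12]
`lst.insert(2, 76)` → lst = [14, 2, 76, 6, 2, 12]
`ans = lst[3]` → ans = 6
So ans = 6

Answer: 6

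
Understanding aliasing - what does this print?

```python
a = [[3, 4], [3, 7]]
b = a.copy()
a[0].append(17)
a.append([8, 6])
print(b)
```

Key concept: shallow copy with nested lists.
Step by step:
`a = [[3, 4], [3, 7]]` → a = [[3, 4], [3, 7]]
`b = a.copy()` → b = [[3, 4], [3, 7]]
`a[0].append(17)` → a = [[3, 4, 17], [3, 7]]; b = [[3, 4, 17], [3, 7]]
`a.append([8, 6])` → a = [[3, 4, 17], [3, 7], [8, 6]]
`print(b)` → prints [[3, 4, 17], [3, 7]]

Answer: [[3, 4, 17], [3, 7]]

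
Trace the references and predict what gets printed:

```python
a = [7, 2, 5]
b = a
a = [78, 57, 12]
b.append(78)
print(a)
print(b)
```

Key concept: rebinding vs mutation: a is rebound to a new list, b still points at the original.
Step by step:
`a = [7, 2, 5]` → a = [7, 2, 5]
`b = a` → b = [7, 2, 5] (same object as a)
`a = [78, 57, 12]` → a = [78, 57, 12]
`b.append(78)` → b = [7, 2, 5, 78]
`print(a)` → prints [78, 57, 12]
`print(b)` → prints [7, 2, 5, 78]

Answer:
[78, 57, 12]
[7, 2, 5, 78]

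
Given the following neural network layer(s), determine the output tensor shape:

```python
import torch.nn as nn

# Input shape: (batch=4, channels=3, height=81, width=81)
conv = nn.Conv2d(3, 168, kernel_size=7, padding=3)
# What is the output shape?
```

Input: (4, 3, 81, 81) -> Output: (4, 168, 81, 81)

Answer: (4, 168, 81, 81)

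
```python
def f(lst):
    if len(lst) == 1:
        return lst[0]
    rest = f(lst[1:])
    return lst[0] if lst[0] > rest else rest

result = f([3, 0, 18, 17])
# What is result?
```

Recursive max over [3, 0, 18, 17] = 18

Answer: 18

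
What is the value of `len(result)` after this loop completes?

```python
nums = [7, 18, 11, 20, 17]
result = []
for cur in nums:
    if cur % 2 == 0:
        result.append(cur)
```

Count even numbers in [7, 18, 11, 20, 17]
`result` takes the values: [] → [18] → [18, 20]
So `len(result)` = 2

Answer: 2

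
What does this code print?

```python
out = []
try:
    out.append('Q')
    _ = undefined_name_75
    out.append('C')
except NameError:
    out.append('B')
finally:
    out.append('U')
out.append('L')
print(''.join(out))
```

Execution trace: 'Q' (try body) → 'B' (except NameError) → 'U' (finally) → 'L' (after the try/except). Output: QBUL

Answer: QBUL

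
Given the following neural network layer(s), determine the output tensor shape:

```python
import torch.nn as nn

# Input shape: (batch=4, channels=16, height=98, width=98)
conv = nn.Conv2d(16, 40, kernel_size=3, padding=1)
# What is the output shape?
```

Input: (4, 16, 98, 98) -> Output: (4, 40, 98, 98)

Answer: (4, 40, 98, 98)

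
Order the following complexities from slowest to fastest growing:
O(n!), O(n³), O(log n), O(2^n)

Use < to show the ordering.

Ordered by growth rate: O(log n) < O(n³) < O(2^n) < O(n!)

Answer: O(log n) < O(n³) < O(2^n) < O(n!)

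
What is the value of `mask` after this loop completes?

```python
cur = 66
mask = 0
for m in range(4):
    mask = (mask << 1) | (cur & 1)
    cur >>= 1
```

Reverse lowest 4 bits of 66
`mask` takes the values: 0 → 1 → 2 → 4

Answer: 4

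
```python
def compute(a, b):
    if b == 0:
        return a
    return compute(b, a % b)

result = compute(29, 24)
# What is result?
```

compute(29, 24) -> compute(24, 5) -> compute(5, 4) -> compute(4, 1) -> compute(1, 0) -> 1

Answer: 1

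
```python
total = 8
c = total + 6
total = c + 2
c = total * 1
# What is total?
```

Trace:
`total = 8` → total = 8
`c = total + 6` → c = 14
`total = c + 2` → total = 16
`c = total * 1` → c = 16
So total = 16

Answer: 16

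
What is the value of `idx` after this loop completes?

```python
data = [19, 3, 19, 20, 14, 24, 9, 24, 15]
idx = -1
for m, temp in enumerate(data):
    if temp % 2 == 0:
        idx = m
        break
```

First even number index in [19, 3, 19, 20, 14, 24, 9, 24, 15]
`idx` takes the values: -1 → 3

Answer: 3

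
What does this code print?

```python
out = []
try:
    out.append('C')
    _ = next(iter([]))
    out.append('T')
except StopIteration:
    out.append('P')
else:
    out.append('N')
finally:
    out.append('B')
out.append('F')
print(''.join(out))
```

Execution trace: 'C' (try body) → 'P' (except StopIteration) → 'B' (finally) → 'F' (after the try/except). Output: CPBF

Answer: CPBF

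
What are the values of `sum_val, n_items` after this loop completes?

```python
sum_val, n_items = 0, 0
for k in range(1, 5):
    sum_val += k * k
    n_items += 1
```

Sum of squares and count
`sum_val, n_items` takes the values: (0, 0) → (1, 0) → (1, 1) → (5, 1) → (5, 2) → (14, 2) → (14, 3) → (30, 3) → (30, 4)

Answer: 30, 4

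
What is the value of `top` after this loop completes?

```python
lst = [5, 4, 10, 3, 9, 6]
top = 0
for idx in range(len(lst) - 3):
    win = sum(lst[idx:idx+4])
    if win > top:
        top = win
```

Max sum of 4-element window in [5, 4, 10, 3, 9, 6]
`top` takes the values: 0 → 22 → 26 → 28

Answer: 28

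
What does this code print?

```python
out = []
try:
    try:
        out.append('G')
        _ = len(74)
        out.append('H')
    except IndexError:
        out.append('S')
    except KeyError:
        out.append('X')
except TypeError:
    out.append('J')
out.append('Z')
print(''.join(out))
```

Execution trace: 'G' (try body) → 'J' (outer except TypeError) → 'Z' (after the try/except). Output: GJZ

Answer: GJZ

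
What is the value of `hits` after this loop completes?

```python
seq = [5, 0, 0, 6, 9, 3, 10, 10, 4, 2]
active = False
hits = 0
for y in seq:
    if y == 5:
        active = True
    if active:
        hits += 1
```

Count elements after first 5 in [5, 0, 0, 6, 9, 3, 10, 10, 4, 2]
`hits` takes the values: 0 → 1 → 2 → 3 → 4 → 5 → 6 → 7 → 8 → 9 → 10

Answer: 10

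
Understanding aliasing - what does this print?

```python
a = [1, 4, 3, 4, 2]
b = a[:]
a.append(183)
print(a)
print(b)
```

Key concept: slice [:] creates copy.
Step by step:
`a = [1, 4, 3, 4, 2]` → a = [1, 4, 3, 4, 2]
`b = a[:]` → b = [1, 4, 3, 4, 2]
`a.append(183)` → a = [1, 4, 3, 4, 2, 183]
`print(a)` → prints [1, 4, 3, 4, 2, 183]
`print(b)` → prints [1, 4, 3, 4, 2]

Answer:
[1, 4, 3, 4, 2, 183]
[1, 4, 3, 4, 2]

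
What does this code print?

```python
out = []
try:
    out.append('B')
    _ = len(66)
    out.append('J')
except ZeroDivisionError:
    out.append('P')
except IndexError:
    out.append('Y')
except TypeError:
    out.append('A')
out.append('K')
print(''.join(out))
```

Execution trace: 'B' (try body) → 'A' (except TypeError) → 'K' (after the try/except). Output: BAK

Answer: BAK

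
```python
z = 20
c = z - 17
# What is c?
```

Trace:
`z = 20` → z = 20
`c = z - 17` → c = 3
So c = 3

Answer: 3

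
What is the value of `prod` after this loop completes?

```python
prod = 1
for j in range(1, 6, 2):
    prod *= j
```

Product of 1, 3, 5, ... up to 5
`prod` takes the values: 1 → 3 → 15

Answer: 15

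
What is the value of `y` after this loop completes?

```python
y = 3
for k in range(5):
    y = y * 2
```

Multiply by 2, 5 times: 3 * 2^5 = 96
`y` takes the values: 3 → 6 → 12 → 24 → 48 → 96

Answer: 96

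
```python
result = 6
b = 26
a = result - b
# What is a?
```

Trace:
`result = 6` → result = 6
`b = 26` → b = 26
`a = result - b` → a = -20
So a = -20

Answer: -20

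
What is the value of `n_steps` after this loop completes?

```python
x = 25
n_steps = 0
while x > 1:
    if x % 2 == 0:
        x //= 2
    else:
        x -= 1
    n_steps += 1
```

Steps to reduce 25 to 1
`n_steps` takes the values: 0 → 1 → 2 → 3 → 4 → 5 → 6

Answer: 6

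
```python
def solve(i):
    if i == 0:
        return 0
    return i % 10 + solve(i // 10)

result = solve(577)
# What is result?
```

Sum of digits of 577: 7 + 7 + 5 = 19

Answer: 19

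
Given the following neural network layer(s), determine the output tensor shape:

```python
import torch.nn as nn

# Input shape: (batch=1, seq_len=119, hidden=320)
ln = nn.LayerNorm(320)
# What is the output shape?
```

Input: (1, 119, 320) -> Output: (1, 119, 320)

Answer: (1, 119, 320)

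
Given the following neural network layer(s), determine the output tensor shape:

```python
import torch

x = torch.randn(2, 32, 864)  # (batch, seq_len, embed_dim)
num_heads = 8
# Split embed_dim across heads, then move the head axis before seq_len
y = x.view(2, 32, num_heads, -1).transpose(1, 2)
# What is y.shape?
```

Input: (2, 32, 864) -> head_dim = 864 // 8 = 108; after view: (2, 32, 8, 108) -> after transpose(1, 2): (2, 8, 32, 108) -> Output: (2, 8, 32, 108)

Answer: (2, 8, 32, 108)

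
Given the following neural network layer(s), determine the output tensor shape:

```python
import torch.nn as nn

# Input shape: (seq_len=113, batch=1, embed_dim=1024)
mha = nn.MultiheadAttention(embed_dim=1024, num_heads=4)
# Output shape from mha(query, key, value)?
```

Input: (113, 1, 1024) -> Output: (113, 1, 1024)

Answer: (113, 1, 1024)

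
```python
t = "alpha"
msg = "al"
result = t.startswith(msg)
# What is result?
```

Trace:
`t = "alpha"` → t = 'alpha'
`msg = "al"` → msg = 'al'
`result = t.startswith(msg)` → result = True
So result = True

Answer: True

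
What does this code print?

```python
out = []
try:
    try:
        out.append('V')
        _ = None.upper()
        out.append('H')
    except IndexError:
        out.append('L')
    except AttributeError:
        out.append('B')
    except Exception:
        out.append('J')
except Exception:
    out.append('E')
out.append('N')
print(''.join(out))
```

Execution trace: 'V' (inner try body) → 'B' (inner except AttributeError) → 'N' (after the try/except). Output: VBN

Answer: VBN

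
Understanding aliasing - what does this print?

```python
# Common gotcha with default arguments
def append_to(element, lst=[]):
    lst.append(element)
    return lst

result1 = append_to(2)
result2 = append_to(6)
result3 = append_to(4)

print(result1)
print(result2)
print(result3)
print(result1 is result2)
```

Key concept: mutable default argument gotcha.
Step by step:
`result1 = append_to(2)` → result1 = [2]
`result2 = append_to(6)` → result1 = [2, 6] (same object as result2); result2 = [2, 6] (same object as result1)
`result3 = append_to(4)` → result1 = [2, 6, 4] (same object as result2, result3); result2 = [2, 6, 4] (same object as result1, result3); result3 = [2, 6, 4] (same object as result1, result2)
`print(result1)` → prints [2, 6, 4]
`print(result2)` → prints [2, 6, 4]
`print(result3)` → prints [2, 6, 4]
`print(result1 is result2)` → prints True

Answer:
[2, 6, 4]
[2, 6, 4]
[2, 6, 4]
True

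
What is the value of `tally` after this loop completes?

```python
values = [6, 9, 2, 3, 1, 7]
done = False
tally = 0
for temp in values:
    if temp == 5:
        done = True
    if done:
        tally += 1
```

Count elements after first 5 in [6, 9, 2, 3, 1, 7]
`tally` takes the values: 0

Answer: 0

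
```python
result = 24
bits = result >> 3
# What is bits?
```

Trace:
`result = 24` → result = 24
`bits = result >> 3` → bits = 3
So bits = 3

Answer: 3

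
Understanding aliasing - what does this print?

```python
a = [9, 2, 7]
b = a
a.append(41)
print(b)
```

Key concept: basic list aliasing.
Step by step:
`a = [9, 2, 7]` → a = [9, 2, 7]
`b = a` → b = [9, 2, 7] (same object as a)
`a.append(41)` → a = [9, 2, 7, 41] (same object as b); b = [9, 2, 7, 41] (same object as a)
`print(b)` → prints [9, 2, 7, 41]

Answer: [9, 2, 7, 41]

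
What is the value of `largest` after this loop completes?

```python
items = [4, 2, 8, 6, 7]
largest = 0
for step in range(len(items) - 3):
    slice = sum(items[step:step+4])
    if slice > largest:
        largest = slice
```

Max sum of 4-element window in [4, 2, 8, 6, 7]
`largest` takes the values: 0 → 20 → 23

Answer: 23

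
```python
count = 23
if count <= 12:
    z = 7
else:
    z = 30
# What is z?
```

Trace:
`count = 23` → count = 23
`if count <= 12: ...` → count <= 12 is False, take else branch → z = 30
So z = 30

Answer: 30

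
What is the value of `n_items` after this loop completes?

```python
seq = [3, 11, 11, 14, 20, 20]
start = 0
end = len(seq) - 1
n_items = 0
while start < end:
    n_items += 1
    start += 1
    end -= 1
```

Iterations until pointers meet (list length 6)
`n_items` takes the values: 0 → 1 → 2 → 3

Answer: 3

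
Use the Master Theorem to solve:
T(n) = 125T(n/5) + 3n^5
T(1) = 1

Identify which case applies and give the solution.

a=125, b=5, f(n)=3n^5. log_5(125) = 3. Since c=5 > 3 and the regularity condition holds (125(n/5)^5 = (125/5^5)n^5 with 125/5^5 < 1), Case 3 applies: T(n) = Θ(f(n)) = O(n^5).

Answer: O(n^5) - Case 3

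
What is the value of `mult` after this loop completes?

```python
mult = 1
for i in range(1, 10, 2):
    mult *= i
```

Product of 1, 3, 5, ... up to 9
`mult` takes the values: 1 → 3 → 15 → 105 → 945

Answer: 945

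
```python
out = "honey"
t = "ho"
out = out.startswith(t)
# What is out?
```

Trace:
`out = "honey"` → out = 'honey'
`t = "ho"` → t = 'ho'
`out = out.startswith(t)` → out = True
So out = True

Answer: True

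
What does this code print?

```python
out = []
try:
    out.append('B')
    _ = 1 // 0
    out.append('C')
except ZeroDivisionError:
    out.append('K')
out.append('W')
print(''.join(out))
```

Execution trace: 'B' (try body) → 'K' (except ZeroDivisionError) → 'W' (after the try/except). Output: BKW

Answer: BKW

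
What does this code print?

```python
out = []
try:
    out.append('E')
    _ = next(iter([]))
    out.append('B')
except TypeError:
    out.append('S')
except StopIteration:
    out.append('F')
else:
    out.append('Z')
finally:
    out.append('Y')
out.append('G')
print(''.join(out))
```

Execution trace: 'E' (try body) → 'F' (except StopIteration) → 'Y' (finally) → 'G' (after the try/except). Output: EFYG

Answer: EFYG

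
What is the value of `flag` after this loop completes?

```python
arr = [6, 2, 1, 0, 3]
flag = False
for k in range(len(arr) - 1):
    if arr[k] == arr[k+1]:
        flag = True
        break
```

Check consecutive duplicates in [6, 2, 1, 0, 3]
`flag` takes the values: False

Answer: False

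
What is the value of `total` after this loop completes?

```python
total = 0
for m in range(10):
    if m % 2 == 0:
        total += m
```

Sum of even numbers 0 to 9
`total` takes the values: 0 → 2 → 6 → 12 → 20

Answer: 20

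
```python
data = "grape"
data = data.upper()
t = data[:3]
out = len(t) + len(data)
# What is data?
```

Trace:
`data = "grape"` → data = 'grape'
`data = data.upper()` → data = 'GRAPE'
`t = data[:3]` → t = 'GRA'
`out = len(t) + len(data)` → out = 8
So data = 'GRAPE'

Answer: 'GRAPE'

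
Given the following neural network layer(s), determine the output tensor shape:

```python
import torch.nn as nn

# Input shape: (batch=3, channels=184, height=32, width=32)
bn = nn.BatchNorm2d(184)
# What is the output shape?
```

Input: (3, 184, 32, 32) -> Output: (3, 184, 32, 32)

Answer: (3, 184, 32, 32)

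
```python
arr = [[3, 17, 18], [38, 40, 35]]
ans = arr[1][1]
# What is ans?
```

Trace:
`arr = [[3, 17, 18], [38, 40, 35]]` → arr = [[3, 17, 18], [38, 40, 35]]
`ans = arr[1][1]` → ans = 40
So ans = 40

Answer: 40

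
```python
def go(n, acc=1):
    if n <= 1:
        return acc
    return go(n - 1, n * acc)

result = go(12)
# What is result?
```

Accumulator trace (n, acc): (12, 1) -> (11, 12) -> (10, 132) -> (9, 1320) -> (8, 11880) -> (7, 95040) -> (6, 665280) -> (5, 3991680) -> (4, 19958400) -> (3, 79833600) -> (2, 239500800) -> (1, 479001600) -> return 479001600

Answer: 479001600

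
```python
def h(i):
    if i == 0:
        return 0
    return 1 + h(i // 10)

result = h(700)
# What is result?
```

Count of digits of 700: 3

Answer: 3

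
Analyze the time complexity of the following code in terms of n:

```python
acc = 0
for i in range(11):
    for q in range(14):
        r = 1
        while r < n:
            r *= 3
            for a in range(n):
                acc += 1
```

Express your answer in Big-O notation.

Each loop level contributes: 1 × 1 × log n × n. Multiplying the contributions gives O(n log n).

Answer: O(n log n)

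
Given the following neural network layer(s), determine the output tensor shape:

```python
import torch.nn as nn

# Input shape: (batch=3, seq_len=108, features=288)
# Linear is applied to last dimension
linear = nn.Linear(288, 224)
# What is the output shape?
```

Input: (3, 108, 288) -> Output: (3, 108, 224)

Answer: (3, 108, 224)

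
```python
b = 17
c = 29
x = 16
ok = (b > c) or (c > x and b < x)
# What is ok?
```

Trace:
`b = 17` → b = 17
`c = 29` → c = 29
`x = 16` → x = 16
`ok = (b > c) or (c > x and b < x)` → ok = False
So ok = False

Answer: False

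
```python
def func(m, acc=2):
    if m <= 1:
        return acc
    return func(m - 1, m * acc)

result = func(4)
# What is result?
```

Accumulator trace (n, acc): (4, 2) -> (3, 8) -> (2, 24) -> (1, 48) -> return 48

Answer: 48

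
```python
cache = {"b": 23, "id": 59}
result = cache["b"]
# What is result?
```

Trace:
`cache = {"b": 23, "id": 59}` → cache = {'b': 23, 'id': 59}
`result = cache["b"]` → result = 23
So result = 23

Answer: 23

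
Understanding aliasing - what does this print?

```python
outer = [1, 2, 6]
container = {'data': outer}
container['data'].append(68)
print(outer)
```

Key concept: dict holds reference to list.
Step by step:
`outer = [1, 2, 6]` → outer = [1, 2, 6]
`container = {'data': outer}` → container = {'data': [1, 2, 6]}
`container['data'].append(68)` → outer = [1, 2, 6, 68]; container = {'data': [1, 2, 6, 68]}
`print(outer)` → prints [1, 2, 6, 68]

Answer: [1, 2, 6, 68]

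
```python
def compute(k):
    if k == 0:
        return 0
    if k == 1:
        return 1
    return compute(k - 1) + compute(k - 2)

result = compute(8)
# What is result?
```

Build up from base cases: compute(0)=0, compute(1)=1, compute(2)=1, compute(3)=2, compute(4)=3, compute(5)=5, compute(6)=8, ..., compute(8)=21

Answer: 21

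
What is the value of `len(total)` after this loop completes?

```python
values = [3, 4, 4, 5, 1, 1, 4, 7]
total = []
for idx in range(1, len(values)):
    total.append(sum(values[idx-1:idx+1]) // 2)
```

Number of 2-element averages
`total` takes the values: [] → [3] → [3, 4] → [3, 4, 4] → [3, 4, 4, 3] → [3, 4, 4, 3, 1] → [3, 4, 4, 3, 1, 2] → [3, 4, 4, 3, 1, 2, 5]
So `len(total)` = 7

Answer: 7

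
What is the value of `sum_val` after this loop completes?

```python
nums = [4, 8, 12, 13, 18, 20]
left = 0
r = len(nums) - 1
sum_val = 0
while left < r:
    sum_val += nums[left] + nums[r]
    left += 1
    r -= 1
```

Sum of pairs from ends
`sum_val` takes the values: 0 → 24 → 50 → 75

Answer: 75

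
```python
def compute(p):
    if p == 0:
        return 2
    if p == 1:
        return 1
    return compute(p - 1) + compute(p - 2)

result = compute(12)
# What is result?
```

Build up from base cases: compute(0)=2, compute(1)=1, compute(2)=3, compute(3)=4, compute(4)=7, compute(5)=11, compute(6)=18, ..., compute(12)=322

Answer: 322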